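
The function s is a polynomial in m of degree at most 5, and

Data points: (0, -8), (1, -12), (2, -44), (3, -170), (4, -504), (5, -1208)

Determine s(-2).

First differences: -4, -32, -126, -334, -704. Second differences: -28, -94, -208, -370. Third differences: -66, -114, -162. Fourth differences: -48, -48.
Level-4 differences are constant, so s has degree 4.
Fitting a degree-4 polynomial gives s(m) = -2m^4 + m³ - 3m² - 8.
Then s(-2) = -60.

-60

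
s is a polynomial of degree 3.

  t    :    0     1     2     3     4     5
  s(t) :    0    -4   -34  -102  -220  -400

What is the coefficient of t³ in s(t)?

-2

First differences: -4, -30, -68, -118, -180. Second differences: -26, -38, -50, -62. Third differences: -12, -12, -12.
Level-3 differences are constant, so s has degree 3.
Fitting a degree-3 polynomial gives s(t) = -2t³ - 7t² + 5t.
The coefficient of t³ is -2.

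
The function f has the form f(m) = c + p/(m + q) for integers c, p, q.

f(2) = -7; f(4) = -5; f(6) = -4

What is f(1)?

-9

(f(m) − c)(m + q) = p for each data point; the three points give a linear system in c and q, then p follows.
Solving: c = -1, q = 2, p = -24, so f(m) = -1 − 24/(m + 2).
Then f(1) = -1 − 24/3 = -9.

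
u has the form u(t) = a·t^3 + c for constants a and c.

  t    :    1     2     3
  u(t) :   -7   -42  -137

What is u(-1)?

3

From u(1) = -7 and u(2) = -42: 1a + c = -7 and 8a + c = -42.
Subtracting: 7a = -35, so a = -5; then c = -7 − (-5)·1 = -2.
So u(t) = -5t³ − 2, and u(-1) = 3.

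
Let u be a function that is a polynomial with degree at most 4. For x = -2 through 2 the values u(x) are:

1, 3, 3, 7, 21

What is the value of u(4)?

103

First differences: 2, 0, 4, 14. Second differences: -2, 4, 10. Third differences: 6, 6.
Level-3 differences are constant, so u has degree 3.
Fitting a degree-3 polynomial gives u(x) = x³ + 2x² + x + 3.
Then u(4) = 103.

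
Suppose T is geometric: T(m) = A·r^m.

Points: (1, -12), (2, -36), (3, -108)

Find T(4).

-324

Consecutive ratio: -36/(-12) = 3, and -108/(-36) = 3, so r = 3.
Then A·3^1 = -12 gives A = -4, and T(m) = -4·3^m.
T(4) = -4·3^4 = -324.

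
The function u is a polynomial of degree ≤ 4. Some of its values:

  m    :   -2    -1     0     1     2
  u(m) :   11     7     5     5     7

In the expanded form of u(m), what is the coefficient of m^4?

0

First differences: -4, -2, 0, 2. Second differences: 2, 2, 2.
Level-2 differences are constant, so u has degree 2.
Fitting a degree-2 polynomial gives u(m) = m² - m + 5.
The coefficient of m^4 is 0.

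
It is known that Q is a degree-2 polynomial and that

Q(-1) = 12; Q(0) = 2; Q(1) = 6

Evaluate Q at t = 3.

Write Q(t) = at² + bt + c; the 3 given values yield a linear system in the 3 coefficients.
Solving, Q(t) = 7t² - 3t + 2.
Then Q(3) = 56.

56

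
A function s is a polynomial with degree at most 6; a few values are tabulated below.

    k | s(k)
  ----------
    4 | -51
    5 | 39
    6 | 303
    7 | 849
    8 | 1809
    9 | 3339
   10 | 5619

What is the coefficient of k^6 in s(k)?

First differences: 90, 264, 546, 960, 1530, 2280. Second differences: 174, 282, 414, 570, 750. Third differences: 108, 132, 156, 180. Fourth differences: 24, 24, 24.
Level-4 differences are constant, so s has degree 4.
Fitting a degree-4 polynomial gives s(k) = k^4 - 4k³ - 4k² + k + 9.
The coefficient of k^6 is 0.

0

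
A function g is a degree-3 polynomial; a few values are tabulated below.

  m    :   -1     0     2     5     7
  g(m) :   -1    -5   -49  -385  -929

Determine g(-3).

31

Write g(m) = am³ + bm² + cm + d; the 5 given values yield a linear system in the 4 coefficients.
Solving, g(m) = -2m³ - 4m² - 6m - 5.
Then g(-3) = 31.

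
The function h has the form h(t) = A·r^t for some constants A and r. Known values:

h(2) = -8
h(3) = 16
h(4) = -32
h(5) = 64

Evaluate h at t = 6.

-128

Consecutive ratio: 16/(-8) = -2, and -32/16 = -2, so r = -2.
Then A·(-2)^2 = -8 gives A = -2, and h(t) = -2·(-2)^t.
h(6) = -2·(-2)^6 = -128.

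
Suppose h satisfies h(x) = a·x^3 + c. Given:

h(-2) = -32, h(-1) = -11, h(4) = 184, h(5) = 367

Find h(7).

1021

From h(-2) = -32 and h(-1) = -11: -8a + c = -32 and -1a + c = -11.
Subtracting: 7a = 21, so a = 3; then c = -32 − 3·(-8) = -8.
So h(x) = 3x³ − 8, and h(7) = 1021.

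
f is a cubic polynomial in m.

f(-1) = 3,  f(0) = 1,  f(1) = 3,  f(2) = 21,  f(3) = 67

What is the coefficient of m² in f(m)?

Write f(m) = am³ + bm² + cm + d; the 5 given values yield a linear system in the 4 coefficients.
Solving, f(m) = 2m³ + 2m² - 2m + 1.
The coefficient of m² is 2.

2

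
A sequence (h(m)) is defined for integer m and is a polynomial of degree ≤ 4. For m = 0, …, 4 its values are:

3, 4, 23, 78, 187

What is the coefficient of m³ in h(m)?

3

First differences: 1, 19, 55, 109. Second differences: 18, 36, 54. Third differences: 18, 18.
Level-3 differences are constant, so h has degree 3.
Fitting a degree-3 polynomial gives h(m) = 3m³ - 2m + 3.
The coefficient of m³ is 3.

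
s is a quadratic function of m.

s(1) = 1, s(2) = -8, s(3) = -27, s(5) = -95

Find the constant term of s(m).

Write s(m) = am² + bm + c; the 4 given values yield a linear system in the 3 coefficients.
Solving, s(m) = -5m² + 6m.
The constant term is s(0) = 0.

0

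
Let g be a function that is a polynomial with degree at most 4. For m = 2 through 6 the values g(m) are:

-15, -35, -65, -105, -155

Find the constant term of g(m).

Write g(m) = am^4 + bm³ + cm² + dm + e; the 5 given values yield a linear system in the 5 coefficients.
Solving, the top 2 coefficients vanish, and g(m) = -5m² + 5m - 5.
The constant term is g(0) = -5.

-5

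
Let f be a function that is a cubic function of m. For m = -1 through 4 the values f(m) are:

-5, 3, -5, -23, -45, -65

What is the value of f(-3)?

First differences: 8, -8, -18, -22, -20. Second differences: -16, -10, -4, 2. Third differences: 6, 6, 6.
Level-3 differences are constant, so f has degree 3.
Fitting a degree-3 polynomial gives f(m) = m³ - 8m² - m + 3.
Then f(-3) = -93.

-93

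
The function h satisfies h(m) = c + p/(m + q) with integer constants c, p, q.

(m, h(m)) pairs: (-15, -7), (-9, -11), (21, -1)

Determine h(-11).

(h(m) − c)(m + q) = p for each data point; the three points give a linear system in c and q, then p follows.
Solving: c = -3, q = 3, p = 48, so h(m) = -3 + 48/(m + 3).
Then h(-11) = -3 + 48/(-8) = -9.

-9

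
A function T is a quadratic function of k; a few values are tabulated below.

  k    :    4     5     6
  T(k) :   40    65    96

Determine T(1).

Write T(k) = ak² + bk + c; the 3 given values yield a linear system in the 3 coefficients.
Solving, T(k) = 3k² - 2k.
Then T(1) = 1.

1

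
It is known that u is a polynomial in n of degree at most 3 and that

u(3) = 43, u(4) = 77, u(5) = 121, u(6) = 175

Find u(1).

5

First differences: 34, 44, 54. Second differences: 10, 10.
Level-2 differences are constant, so u has degree 2.
Fitting a degree-2 polynomial gives u(n) = 5n² - n + 1.
Then u(1) = 5.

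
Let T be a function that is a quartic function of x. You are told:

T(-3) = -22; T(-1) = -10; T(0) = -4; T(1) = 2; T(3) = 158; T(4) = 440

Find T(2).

Write T(x) = ax^4 + bx³ + cx² + dx + e; the 6 given values yield a linear system in the 5 coefficients.
Solving, T(x) = x^4 + 3x³ - x² + 3x - 4.
Then T(2) = 38.

38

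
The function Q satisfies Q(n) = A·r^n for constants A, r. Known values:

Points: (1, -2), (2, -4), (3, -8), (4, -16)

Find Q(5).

Consecutive ratio: -4/(-2) = 2, and -8/(-4) = 2, so r = 2.
Then A·2^1 = -2 gives A = -1, and Q(n) = -1·2^n.
Q(5) = -1·2^5 = -32.

-32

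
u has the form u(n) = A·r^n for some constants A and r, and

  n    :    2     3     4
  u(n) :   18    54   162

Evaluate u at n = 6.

Consecutive ratio: 54/18 = 3, and 162/54 = 3, so r = 3.
Then A·3^2 = 18 gives A = 2, and u(n) = 2·3^n.
u(6) = 2·3^6 = 1458.

1458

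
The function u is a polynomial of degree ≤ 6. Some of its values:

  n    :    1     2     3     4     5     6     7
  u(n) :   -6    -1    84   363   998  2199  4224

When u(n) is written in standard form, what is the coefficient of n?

-6

First differences: 5, 85, 279, 635, 1201, 2025. Second differences: 80, 194, 356, 566, 824. Third differences: 114, 162, 210, 258. Fourth differences: 48, 48, 48.
Level-4 differences are constant, so u has degree 4.
Fitting a degree-4 polynomial gives u(n) = 2n^4 - n³ - 4n² - 6n + 3.
The coefficient of n is -6.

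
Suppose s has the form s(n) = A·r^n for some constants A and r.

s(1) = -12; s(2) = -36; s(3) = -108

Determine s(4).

Consecutive ratio: -36/(-12) = 3, and -108/(-36) = 3, so r = 3.
Then A·3^1 = -12 gives A = -4, and s(n) = -4·3^n.
s(4) = -4·3^4 = -324.

-324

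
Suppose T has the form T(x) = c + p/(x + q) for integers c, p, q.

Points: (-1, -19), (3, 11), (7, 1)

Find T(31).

-3

(T(x) − c)(x + q) = p for each data point; the three points give a linear system in c and q, then p follows.
Solving: c = -4, q = -1, p = 30, so T(x) = -4 + 30/(x − 1).
Then T(31) = -4 + 30/30 = -3.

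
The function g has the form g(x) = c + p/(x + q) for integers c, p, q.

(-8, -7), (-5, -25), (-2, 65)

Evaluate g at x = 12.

9

(g(x) − c)(x + q) = p for each data point; the three points give a linear system in c and q, then p follows.
Solving: c = 5, q = 3, p = 60, so g(x) = 5 + 60/(x + 3).
Then g(12) = 5 + 60/15 = 9.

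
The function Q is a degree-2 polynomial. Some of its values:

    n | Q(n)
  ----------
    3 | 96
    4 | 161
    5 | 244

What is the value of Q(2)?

Write Q(n) = an² + bn + c; the 3 given values yield a linear system in the 3 coefficients.
Solving, Q(n) = 9n² + 2n + 9.
Then Q(2) = 49.

49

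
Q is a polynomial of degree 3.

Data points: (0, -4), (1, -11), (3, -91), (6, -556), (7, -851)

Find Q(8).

-1236

Write Q(t) = at³ + bt² + ct + d; the 5 given values yield a linear system in the 4 coefficients.
Solving, Q(t) = -2t³ - 3t² - 2t - 4.
Then Q(8) = -1236.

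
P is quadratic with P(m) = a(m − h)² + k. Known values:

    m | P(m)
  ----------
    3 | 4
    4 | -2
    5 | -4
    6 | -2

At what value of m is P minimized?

5

First differences -6, -2, 2; second difference 4 = 2a, so a = 2.
Expanding, the m-coefficient is −2ah = -4h; matching it to the data gives h = 5, and then k = -4.
So P(m) = 2(m − 5)² − 4.
Hence h = 5.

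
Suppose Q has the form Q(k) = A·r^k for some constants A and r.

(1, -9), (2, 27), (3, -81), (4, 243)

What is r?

-3

Consecutive ratio: 27/(-9) = -3, and -81/27 = -3, so r = -3.
Then A·(-3)^1 = -9 gives A = 3, and Q(k) = 3·(-3)^k.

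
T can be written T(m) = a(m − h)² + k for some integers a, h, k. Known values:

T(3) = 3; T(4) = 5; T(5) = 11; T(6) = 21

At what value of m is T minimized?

First differences 2, 6, 10; second difference 4 = 2a, so a = 2.
Expanding, the m-coefficient is −2ah = -4h; matching it to the data gives h = 3, and then k = 3.
So T(m) = 2(m − 3)² + 3.
Hence h = 3.

3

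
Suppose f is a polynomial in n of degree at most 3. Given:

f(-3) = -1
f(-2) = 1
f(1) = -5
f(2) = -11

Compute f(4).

-29

Write f(n) = an³ + bn² + cn + d; the 4 given values yield a linear system in the 4 coefficients.
Solving, the leading coefficient vanishes, and f(n) = -n² - 3n - 1.
Then f(4) = -29.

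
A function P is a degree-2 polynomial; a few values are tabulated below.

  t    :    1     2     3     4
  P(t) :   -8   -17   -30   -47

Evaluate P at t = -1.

-2

First differences: -9, -13, -17. Second differences: -4, -4.
Level-2 differences are constant, so P has degree 2.
Fitting a degree-2 polynomial gives P(t) = -2t² - 3t - 3.
Then P(-1) = -2.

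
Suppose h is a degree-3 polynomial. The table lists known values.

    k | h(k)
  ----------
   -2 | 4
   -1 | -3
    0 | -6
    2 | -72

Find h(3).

-171

Write h(k) = ak³ + bk² + ck + d; the 4 given values yield a linear system in the 4 coefficients.
Solving, h(k) = -3k³ - 7k² - 7k - 6.
Then h(3) = -171.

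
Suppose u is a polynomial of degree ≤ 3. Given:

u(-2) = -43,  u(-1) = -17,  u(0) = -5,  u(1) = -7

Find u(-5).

-205

Write u(n) = an³ + bn² + cn + d; the 4 given values yield a linear system in the 4 coefficients.
Solving, the leading coefficient vanishes, and u(n) = -7n² + 5n - 5.
Then u(-5) = -205.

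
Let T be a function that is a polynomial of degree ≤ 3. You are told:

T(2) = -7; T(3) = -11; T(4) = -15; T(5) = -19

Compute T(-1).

First differences: -4, -4, -4.
Level-1 differences are constant, so T has degree 1.
Fitting a degree-1 polynomial gives T(t) = -4t + 1.
Then T(-1) = 5.

5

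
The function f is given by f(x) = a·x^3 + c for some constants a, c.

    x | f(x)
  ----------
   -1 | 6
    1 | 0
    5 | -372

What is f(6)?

From f(-1) = 6 and f(1) = 0: -1a + c = 6 and 1a + c = 0.
Subtracting: 2a = -6, so a = -3; then c = 6 − (-3)·(-1) = 3.
So f(x) = -3x³ + 3, and f(6) = -645.

-645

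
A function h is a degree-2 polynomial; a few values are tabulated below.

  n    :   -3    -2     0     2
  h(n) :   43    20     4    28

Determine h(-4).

Write h(n) = an² + bn + c; the 4 given values yield a linear system in the 3 coefficients.
Solving, h(n) = 5n² + 2n + 4.
Then h(-4) = 76.

76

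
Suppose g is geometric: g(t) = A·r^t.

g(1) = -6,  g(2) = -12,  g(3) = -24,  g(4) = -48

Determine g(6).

-192

Consecutive ratio: -12/(-6) = 2, and -24/(-12) = 2, so r = 2.
Then A·2^1 = -6 gives A = -3, and g(t) = -3·2^t.
g(6) = -3·2^6 = -192.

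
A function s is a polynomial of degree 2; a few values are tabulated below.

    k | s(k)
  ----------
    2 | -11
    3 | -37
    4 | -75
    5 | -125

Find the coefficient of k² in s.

-6

First differences: -26, -38, -50. Second differences: -12, -12.
Level-2 differences are constant, so s has degree 2.
Fitting a degree-2 polynomial gives s(k) = -6k² + 4k + 5.
The coefficient of k² is -6.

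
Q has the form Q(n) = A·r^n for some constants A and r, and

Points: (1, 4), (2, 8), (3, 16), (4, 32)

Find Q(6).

Consecutive ratio: 8/4 = 2, and 16/8 = 2, so r = 2.
Then A·2^1 = 4 gives A = 2, and Q(n) = 2·2^n.
Q(6) = 2·2^6 = 128.

128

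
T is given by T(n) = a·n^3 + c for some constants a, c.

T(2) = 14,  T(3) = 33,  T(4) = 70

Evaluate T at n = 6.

From T(2) = 14 and T(3) = 33: 8a + c = 14 and 27a + c = 33.
Subtracting: 19a = 19, so a = 1; then c = 14 − 1·8 = 6.
So T(n) = 1n³ + 6, and T(6) = 222.

222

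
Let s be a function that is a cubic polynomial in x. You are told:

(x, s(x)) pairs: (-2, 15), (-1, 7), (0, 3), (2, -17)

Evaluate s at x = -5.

Write s(x) = ax³ + bx² + cx + d; the 4 given values yield a linear system in the 4 coefficients.
Solving, s(x) = -x³ - x² - 4x + 3.
Then s(-5) = 123.

123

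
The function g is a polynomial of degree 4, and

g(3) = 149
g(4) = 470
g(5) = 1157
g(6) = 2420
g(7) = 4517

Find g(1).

Write g(n) = an^4 + bn³ + cn² + dn + e; the 5 given values yield a linear system in the 5 coefficients.
Solving, g(n) = 2n^4 - n³ + n² + n + 2.
Then g(1) = 5.

5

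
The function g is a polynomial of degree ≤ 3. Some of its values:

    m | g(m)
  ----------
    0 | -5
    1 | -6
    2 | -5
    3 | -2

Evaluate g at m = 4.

Write g(m) = am³ + bm² + cm + d; the 4 given values yield a linear system in the 4 coefficients.
Solving, the leading coefficient vanishes, and g(m) = m² - 2m - 5.
Then g(4) = 3.

3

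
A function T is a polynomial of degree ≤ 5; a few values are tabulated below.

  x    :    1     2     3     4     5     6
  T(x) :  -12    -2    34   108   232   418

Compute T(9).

Write T(x) = ax^5 + bx^4 + cx³ + dx² + ex + p; the 6 given values yield a linear system in the 6 coefficients.
Solving, the top 2 coefficients vanish, and T(x) = 2x³ + x² - 7x - 8.
Then T(9) = 1468.

1468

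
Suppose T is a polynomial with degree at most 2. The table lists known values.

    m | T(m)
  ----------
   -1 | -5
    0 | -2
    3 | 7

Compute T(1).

1

Write T(m) = am² + bm + c; the 3 given values yield a linear system in the 3 coefficients.
Solving, the leading coefficient vanishes, and T(m) = 3m - 2.
Then T(1) = 1.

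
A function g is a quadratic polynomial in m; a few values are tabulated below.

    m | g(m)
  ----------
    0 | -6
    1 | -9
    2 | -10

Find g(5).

-1

Write g(m) = am² + bm + c; the 3 given values yield a linear system in the 3 coefficients.
Solving, g(m) = m² - 4m - 6.
Then g(5) = -1.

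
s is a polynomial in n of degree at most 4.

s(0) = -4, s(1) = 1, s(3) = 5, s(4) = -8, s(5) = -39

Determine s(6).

-94

Write s(n) = an^4 + bn³ + cn² + dn + e; the 5 given values yield a linear system in the 5 coefficients.
Solving, the leading coefficient vanishes, and s(n) = -n³ + 3n² + 3n - 4.
Then s(6) = -94.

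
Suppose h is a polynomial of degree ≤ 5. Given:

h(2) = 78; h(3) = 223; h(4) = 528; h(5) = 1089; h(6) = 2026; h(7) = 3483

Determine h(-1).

Write h(n) = an^5 + bn^4 + cn³ + dn² + en + p; the 6 given values yield a linear system in the 6 coefficients.
Solving, the leading coefficient vanishes, and h(n) = n^4 + 2n³ + 7n² + 7n + 4.
Then h(-1) = 3.

3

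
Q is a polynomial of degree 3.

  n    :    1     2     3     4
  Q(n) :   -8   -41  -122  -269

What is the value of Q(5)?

Write Q(n) = an³ + bn² + cn + d; the 4 given values yield a linear system in the 4 coefficients.
Solving, Q(n) = -3n³ - 6n² + 6n - 5.
Then Q(5) = -500.

-500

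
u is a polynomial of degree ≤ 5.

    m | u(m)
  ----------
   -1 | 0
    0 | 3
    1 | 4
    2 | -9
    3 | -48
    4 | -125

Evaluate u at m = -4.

First differences: 3, 1, -13, -39, -77. Second differences: -2, -14, -26, -38. Third differences: -12, -12, -12.
Level-3 differences are constant, so u has degree 3.
Fitting a degree-3 polynomial gives u(m) = -2m³ - m² + 4m + 3.
Then u(-4) = 99.

99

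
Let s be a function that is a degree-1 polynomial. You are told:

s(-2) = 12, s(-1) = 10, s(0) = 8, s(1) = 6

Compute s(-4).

16

Write s(k) = ak + b; the 4 given values yield a linear system in the 2 coefficients.
Solving, s(k) = -2k + 8.
Then s(-4) = 16.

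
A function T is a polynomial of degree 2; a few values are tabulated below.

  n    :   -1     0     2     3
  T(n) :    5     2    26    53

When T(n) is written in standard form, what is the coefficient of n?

Write T(n) = an² + bn + c; the 4 given values yield a linear system in the 3 coefficients.
Solving, T(n) = 5n² + 2n + 2.
The coefficient of n is 2.

2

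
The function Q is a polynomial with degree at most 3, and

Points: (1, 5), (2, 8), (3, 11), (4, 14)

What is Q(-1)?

Write Q(t) = at³ + bt² + ct + d; the 4 given values yield a linear system in the 4 coefficients.
Solving, the top 2 coefficients vanish, and Q(t) = 3t + 2.
Then Q(-1) = -1.

-1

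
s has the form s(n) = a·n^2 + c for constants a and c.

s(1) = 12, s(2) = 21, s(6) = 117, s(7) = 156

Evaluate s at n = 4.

57

From s(1) = 12 and s(2) = 21: 1a + c = 12 and 4a + c = 21.
Subtracting: 3a = 9, so a = 3; then c = 12 − 3·1 = 9.
So s(n) = 3n² + 9, and s(4) = 57.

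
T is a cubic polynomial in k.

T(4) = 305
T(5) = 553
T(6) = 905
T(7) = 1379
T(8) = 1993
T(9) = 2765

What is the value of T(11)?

First differences: 248, 352, 474, 614, 772. Second differences: 104, 122, 140, 158. Third differences: 18, 18, 18.
Level-3 differences are constant, so T has degree 3.
Fitting a degree-3 polynomial gives T(k) = 3k³ + 7k² + 2k - 7.
Then T(11) = 4855.

4855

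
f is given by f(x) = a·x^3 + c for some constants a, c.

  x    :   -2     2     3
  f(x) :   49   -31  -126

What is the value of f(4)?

-311

From f(-2) = 49 and f(2) = -31: -8a + c = 49 and 8a + c = -31.
Subtracting: 16a = -80, so a = -5; then c = 49 − (-5)·(-8) = 9.
So f(x) = -5x³ + 9, and f(4) = -311.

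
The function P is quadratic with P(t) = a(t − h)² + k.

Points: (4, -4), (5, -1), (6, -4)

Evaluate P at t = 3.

First differences 3, -3; second difference -6 = 2a, so a = -3.
Expanding, the t-coefficient is −2ah = 6h; matching it to the data gives h = 5, and then k = -1.
So P(t) = -3(t − 5)² − 1.
P(3) = -3·(-2)² − 1 = -13.

-13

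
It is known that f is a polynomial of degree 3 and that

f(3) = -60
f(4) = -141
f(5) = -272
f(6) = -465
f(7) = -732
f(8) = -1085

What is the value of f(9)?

-1536

Write f(x) = ax³ + bx² + cx + d; the 6 given values yield a linear system in the 4 coefficients.
Solving, f(x) = -2x³ - x² + 3.
Then f(9) = -1536.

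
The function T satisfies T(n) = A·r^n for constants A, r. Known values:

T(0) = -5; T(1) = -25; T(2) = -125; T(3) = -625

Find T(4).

Consecutive ratio: -25/(-5) = 5, and -125/(-25) = 5, so r = 5.
Then A·5^0 = -5 gives A = -5, and T(n) = -5·5^n.
T(4) = -5·5^4 = -3125.

-3125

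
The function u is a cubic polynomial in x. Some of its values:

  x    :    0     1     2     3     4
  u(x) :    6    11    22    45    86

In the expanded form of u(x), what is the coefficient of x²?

0

First differences: 5, 11, 23, 41. Second differences: 6, 12, 18. Third differences: 6, 6.
Level-3 differences are constant, so u has degree 3.
Fitting a degree-3 polynomial gives u(x) = x³ + 4x + 6.
The coefficient of x² is 0.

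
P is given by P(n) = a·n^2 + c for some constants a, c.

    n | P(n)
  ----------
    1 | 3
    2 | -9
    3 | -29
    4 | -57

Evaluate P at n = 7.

From P(1) = 3 and P(2) = -9: 1a + c = 3 and 4a + c = -9.
Subtracting: 3a = -12, so a = -4; then c = 3 − (-4)·1 = 7.
So P(n) = -4n² + 7, and P(7) = -189.

-189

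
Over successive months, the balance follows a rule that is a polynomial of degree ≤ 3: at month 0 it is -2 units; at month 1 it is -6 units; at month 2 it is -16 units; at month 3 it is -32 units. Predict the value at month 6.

Write the value at n as f(n).
First differences: -4, -10, -16. Second differences: -6, -6.
Level-2 differences are constant, so f has degree 2.
Fitting a degree-2 polynomial gives f(n) = -3n² - n - 2.
Then f(6) = -116.

-116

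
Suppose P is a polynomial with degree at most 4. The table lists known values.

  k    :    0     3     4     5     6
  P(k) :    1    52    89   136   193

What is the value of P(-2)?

17

Write P(k) = ak^4 + bk³ + ck² + dk + e; the 5 given values yield a linear system in the 5 coefficients.
Solving, the top 2 coefficients vanish, and P(k) = 5k² + 2k + 1.
Then P(-2) = 17.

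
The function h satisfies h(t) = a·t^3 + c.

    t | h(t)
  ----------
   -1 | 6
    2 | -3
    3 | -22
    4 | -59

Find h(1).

From h(-1) = 6 and h(2) = -3: -1a + c = 6 and 8a + c = -3.
Subtracting: 9a = -9, so a = -1; then c = 6 − (-1)·(-1) = 5.
So h(t) = -1t³ + 5, and h(1) = 4.

4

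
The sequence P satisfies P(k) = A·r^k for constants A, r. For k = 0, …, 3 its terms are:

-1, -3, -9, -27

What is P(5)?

Consecutive ratio: -3/(-1) = 3, and -9/(-3) = 3, so r = 3.
Then A·3^0 = -1 gives A = -1, and P(k) = -1·3^k.
P(5) = -1·3^5 = -243.

-243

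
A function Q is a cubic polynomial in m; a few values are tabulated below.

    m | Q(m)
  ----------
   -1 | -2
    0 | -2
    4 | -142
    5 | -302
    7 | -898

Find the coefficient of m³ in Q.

Write Q(m) = am³ + bm² + cm + d; the 5 given values yield a linear system in the 4 coefficients.
Solving, Q(m) = -3m³ + 2m² + 5m - 2.
The coefficient of m³ is -3.

-3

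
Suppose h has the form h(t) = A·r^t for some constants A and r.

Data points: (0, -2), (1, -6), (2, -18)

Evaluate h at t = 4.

Consecutive ratio: -6/(-2) = 3, and -18/(-6) = 3, so r = 3.
Then A·3^0 = -2 gives A = -2, and h(t) = -2·3^t.
h(4) = -2·3^4 = -162.

-162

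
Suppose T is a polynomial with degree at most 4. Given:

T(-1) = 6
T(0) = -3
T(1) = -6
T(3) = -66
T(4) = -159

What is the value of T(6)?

-561

Write T(t) = at^4 + bt³ + ct² + dt + e; the 5 given values yield a linear system in the 5 coefficients.
Solving, the leading coefficient vanishes, and T(t) = -3t³ + 3t² - 3t - 3.
Then T(6) = -561.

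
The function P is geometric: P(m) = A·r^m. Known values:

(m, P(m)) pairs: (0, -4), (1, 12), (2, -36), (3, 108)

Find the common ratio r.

-3

Consecutive ratio: 12/(-4) = -3, and -36/12 = -3, so r = -3.
Then A·(-3)^0 = -4 gives A = -4, and P(m) = -4·(-3)^m.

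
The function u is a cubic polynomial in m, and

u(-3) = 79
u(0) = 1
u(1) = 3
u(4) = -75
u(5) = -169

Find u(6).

Write u(m) = am³ + bm² + cm + d; the 5 given values yield a linear system in the 4 coefficients.
Solving, u(m) = -2m³ + 3m² + m + 1.
Then u(6) = -317.

-317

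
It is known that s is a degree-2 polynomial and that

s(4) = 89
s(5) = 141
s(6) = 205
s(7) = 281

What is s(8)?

369

First differences: 52, 64, 76. Second differences: 12, 12.
Level-2 differences are constant, so s has degree 2.
Fitting a degree-2 polynomial gives s(x) = 6x² - 2x + 1.
Then s(8) = 369.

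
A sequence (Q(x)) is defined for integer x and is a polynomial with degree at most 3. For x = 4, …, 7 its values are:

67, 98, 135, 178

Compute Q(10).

First differences: 31, 37, 43. Second differences: 6, 6.
Level-2 differences are constant, so Q has degree 2.
Fitting a degree-2 polynomial gives Q(x) = 3x² + 4x + 3.
Then Q(10) = 343.

343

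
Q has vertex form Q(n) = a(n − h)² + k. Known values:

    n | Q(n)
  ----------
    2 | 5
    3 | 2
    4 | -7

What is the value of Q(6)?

First differences -3, -9; second difference -6 = 2a, so a = -3.
Expanding, the n-coefficient is −2ah = 6h; matching it to the data gives h = 2, and then k = 5.
So Q(n) = -3(n − 2)² + 5.
Q(6) = -3·4² + 5 = -43.

-43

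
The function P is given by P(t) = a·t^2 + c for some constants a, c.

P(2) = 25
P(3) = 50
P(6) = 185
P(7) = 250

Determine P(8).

325

From P(2) = 25 and P(3) = 50: 4a + c = 25 and 9a + c = 50.
Subtracting: 5a = 25, so a = 5; then c = 25 − 5·4 = 5.
So P(t) = 5t² + 5, and P(8) = 325.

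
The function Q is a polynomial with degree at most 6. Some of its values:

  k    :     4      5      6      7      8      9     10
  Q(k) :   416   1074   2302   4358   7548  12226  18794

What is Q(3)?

118

Write Q(k) = ak^6 + bk^5 + ck^4 + dk³ + ek² + pk + q; the 7 given values yield a linear system in the 7 coefficients.
Solving, the top 2 coefficients vanish, and Q(k) = 2k^4 - k³ - 2k² - k + 4.
Then Q(3) = 118.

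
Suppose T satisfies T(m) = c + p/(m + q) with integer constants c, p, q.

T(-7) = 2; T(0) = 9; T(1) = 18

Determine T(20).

(T(m) − c)(m + q) = p for each data point; the three points give a linear system in c and q, then p follows.
Solving: c = 0, q = -2, p = -18, so T(m) = -18/(m − 2).
Then T(20) = 0 − 18/18 = -1.

-1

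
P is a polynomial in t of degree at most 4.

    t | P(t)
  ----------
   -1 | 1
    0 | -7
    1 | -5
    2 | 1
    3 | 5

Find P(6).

-55

Write P(t) = at^4 + bt³ + ct² + dt + e; the 5 given values yield a linear system in the 5 coefficients.
Solving, the leading coefficient vanishes, and P(t) = -t³ + 5t² - 2t - 7.
Then P(6) = -55.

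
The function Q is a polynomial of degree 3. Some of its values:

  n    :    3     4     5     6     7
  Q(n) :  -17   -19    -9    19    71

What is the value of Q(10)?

First differences: -2, 10, 28, 52. Second differences: 12, 18, 24. Third differences: 6, 6.
Level-3 differences are constant, so Q has degree 3.
Fitting a degree-3 polynomial gives Q(n) = n³ - 6n² + 3n + 1.
Then Q(10) = 431.

431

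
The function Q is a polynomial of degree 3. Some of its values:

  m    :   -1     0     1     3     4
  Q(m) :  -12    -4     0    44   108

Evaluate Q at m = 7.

Write Q(m) = am³ + bm² + cm + d; the 5 given values yield a linear system in the 4 coefficients.
Solving, Q(m) = 2m³ - 2m² + 4m - 4.
Then Q(7) = 612.

612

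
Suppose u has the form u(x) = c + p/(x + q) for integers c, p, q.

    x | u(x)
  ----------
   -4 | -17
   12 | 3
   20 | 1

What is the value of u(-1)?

(u(x) − c)(x + q) = p for each data point; the three points give a linear system in c and q, then p follows.
Solving: c = -2, q = 0, p = 60, so u(x) = -2 + 60/(x + 0).
Then u(-1) = -2 + 60/(-1) = -62.

-62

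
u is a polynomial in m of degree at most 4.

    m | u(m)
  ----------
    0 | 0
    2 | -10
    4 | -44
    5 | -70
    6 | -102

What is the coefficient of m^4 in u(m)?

0

Write u(m) = am^4 + bm³ + cm² + dm + e; the 5 given values yield a linear system in the 5 coefficients.
Solving, the top 2 coefficients vanish, and u(m) = -3m² + m.
The coefficient of m^4 is 0.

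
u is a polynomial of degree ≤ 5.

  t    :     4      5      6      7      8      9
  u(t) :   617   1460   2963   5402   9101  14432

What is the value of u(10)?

21815

Write u(t) = at^5 + bt^4 + ct³ + dt² + et + p; the 6 given values yield a linear system in the 6 coefficients.
Solving, the leading coefficient vanishes, and u(t) = 2t^4 + 2t³ - 2t² + t + 5.
Then u(10) = 21815.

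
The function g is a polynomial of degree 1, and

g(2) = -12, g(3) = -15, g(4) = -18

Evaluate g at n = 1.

First differences: -3, -3.
Level-1 differences are constant, so g has degree 1.
Fitting a degree-1 polynomial gives g(n) = -3n - 6.
Then g(1) = -9.

-9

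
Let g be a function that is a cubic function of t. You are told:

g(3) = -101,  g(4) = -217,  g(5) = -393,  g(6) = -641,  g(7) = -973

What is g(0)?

7

First differences: -116, -176, -248, -332. Second differences: -60, -72, -84. Third differences: -12, -12.
Level-3 differences are constant, so g has degree 3.
Fitting a degree-3 polynomial gives g(t) = -2t³ - 6t² + 7.
The constant term is g(0) = 7.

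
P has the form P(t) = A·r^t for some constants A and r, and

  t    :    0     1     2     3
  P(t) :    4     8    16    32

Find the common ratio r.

Consecutive ratio: 8/4 = 2, and 16/8 = 2, so r = 2.
Then A·2^0 = 4 gives A = 4, and P(t) = 4·2^t.

2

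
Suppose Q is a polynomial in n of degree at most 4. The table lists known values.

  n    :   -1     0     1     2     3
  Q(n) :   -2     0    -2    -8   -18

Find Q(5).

First differences: 2, -2, -6, -10. Second differences: -4, -4, -4.
Level-2 differences are constant, so Q has degree 2.
Fitting a degree-2 polynomial gives Q(n) = -2n².
Then Q(5) = -50.

-50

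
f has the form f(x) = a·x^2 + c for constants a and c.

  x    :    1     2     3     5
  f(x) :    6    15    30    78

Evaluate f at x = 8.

From f(1) = 6 and f(2) = 15: 1a + c = 6 and 4a + c = 15.
Subtracting: 3a = 9, so a = 3; then c = 6 − 3·1 = 3.
So f(x) = 3x² + 3, and f(8) = 195.

195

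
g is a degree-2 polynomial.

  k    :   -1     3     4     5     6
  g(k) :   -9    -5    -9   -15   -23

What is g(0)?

-5

Write g(k) = ak² + bk + c; the 5 given values yield a linear system in the 3 coefficients.
Solving, g(k) = -k² + 3k - 5.
The constant term is g(0) = -5.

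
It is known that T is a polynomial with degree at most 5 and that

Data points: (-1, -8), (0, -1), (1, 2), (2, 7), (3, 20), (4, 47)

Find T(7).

First differences: 7, 3, 5, 13, 27. Second differences: -4, 2, 8, 14. Third differences: 6, 6, 6.
Level-3 differences are constant, so T has degree 3.
Fitting a degree-3 polynomial gives T(t) = t³ - 2t² + 4t - 1.
Then T(7) = 272.

272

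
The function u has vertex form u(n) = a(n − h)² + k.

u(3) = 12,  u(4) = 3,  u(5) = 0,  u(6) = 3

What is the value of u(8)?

27

First differences -9, -3, 3; second difference 6 = 2a, so a = 3.
Expanding, the n-coefficient is −2ah = -6h; matching it to the data gives h = 5, and then k = 0.
So u(n) = 3(n − 5)² + 0.
u(8) = 3·3² + 0 = 27.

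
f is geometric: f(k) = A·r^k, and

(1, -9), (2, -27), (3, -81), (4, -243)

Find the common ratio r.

3

Consecutive ratio: -27/(-9) = 3, and -81/(-27) = 3, so r = 3.
Then A·3^1 = -9 gives A = -3, and f(k) = -3·3^k.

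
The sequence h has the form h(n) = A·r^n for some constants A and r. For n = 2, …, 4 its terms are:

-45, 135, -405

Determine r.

Consecutive ratio: 135/(-45) = -3, and -405/135 = -3, so r = -3.
Then A·(-3)^2 = -45 gives A = -5, and h(n) = -5·(-3)^n.

-3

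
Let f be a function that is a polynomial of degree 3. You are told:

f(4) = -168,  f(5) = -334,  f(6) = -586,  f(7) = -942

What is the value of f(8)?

-1420

Write f(t) = at³ + bt² + ct + d; the 4 given values yield a linear system in the 4 coefficients.
Solving, f(t) = -3t³ + 2t² - t - 4.
Then f(8) = -1420.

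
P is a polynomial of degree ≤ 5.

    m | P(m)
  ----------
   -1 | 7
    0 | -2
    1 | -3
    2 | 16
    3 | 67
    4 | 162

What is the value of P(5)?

Write P(m) = am^5 + bm^4 + cm³ + dm² + em + p; the 6 given values yield a linear system in the 6 coefficients.
Solving, the top 2 coefficients vanish, and P(m) = 2m³ + 4m² - 7m - 2.
Then P(5) = 313.

313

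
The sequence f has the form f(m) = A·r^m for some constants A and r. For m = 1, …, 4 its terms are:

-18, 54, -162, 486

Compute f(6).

Consecutive ratio: 54/(-18) = -3, and -162/54 = -3, so r = -3.
Then A·(-3)^1 = -18 gives A = 6, and f(m) = 6·(-3)^m.
f(6) = 6·(-3)^6 = 4374.

4374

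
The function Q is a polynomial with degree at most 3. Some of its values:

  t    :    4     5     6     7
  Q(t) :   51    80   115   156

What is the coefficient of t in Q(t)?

2

Write Q(t) = at³ + bt² + ct + d; the 4 given values yield a linear system in the 4 coefficients.
Solving, the leading coefficient vanishes, and Q(t) = 3t² + 2t - 5.
The coefficient of t is 2.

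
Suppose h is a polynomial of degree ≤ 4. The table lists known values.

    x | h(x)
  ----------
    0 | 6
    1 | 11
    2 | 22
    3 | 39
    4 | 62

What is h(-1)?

First differences: 5, 11, 17, 23. Second differences: 6, 6, 6.
Level-2 differences are constant, so h has degree 2.
Fitting a degree-2 polynomial gives h(x) = 3x² + 2x + 6.
Then h(-1) = 7.

7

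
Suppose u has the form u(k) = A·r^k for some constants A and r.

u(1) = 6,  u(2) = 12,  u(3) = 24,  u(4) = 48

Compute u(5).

Consecutive ratio: 12/6 = 2, and 24/12 = 2, so r = 2.
Then A·2^1 = 6 gives A = 3, and u(k) = 3·2^k.
u(5) = 3·2^5 = 96.

96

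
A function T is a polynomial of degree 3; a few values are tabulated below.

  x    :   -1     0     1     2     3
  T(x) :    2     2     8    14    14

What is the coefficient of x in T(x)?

4

First differences: 0, 6, 6, 0. Second differences: 6, 0, -6. Third differences: -6, -6.
Level-3 differences are constant, so T has degree 3.
Fitting a degree-3 polynomial gives T(x) = -x³ + 3x² + 4x + 2.
The coefficient of x is 4.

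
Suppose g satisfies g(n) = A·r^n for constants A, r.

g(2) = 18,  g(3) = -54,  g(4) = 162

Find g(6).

Consecutive ratio: -54/18 = -3, and 162/(-54) = -3, so r = -3.
Then A·(-3)^2 = 18 gives A = 2, and g(n) = 2·(-3)^n.
g(6) = 2·(-3)^6 = 1458.

1458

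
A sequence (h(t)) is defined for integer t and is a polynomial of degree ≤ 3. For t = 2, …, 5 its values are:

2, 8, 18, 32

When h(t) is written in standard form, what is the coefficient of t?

-4

First differences: 6, 10, 14. Second differences: 4, 4.
Level-2 differences are constant, so h has degree 2.
Fitting a degree-2 polynomial gives h(t) = 2t² - 4t + 2.
The coefficient of t is -4.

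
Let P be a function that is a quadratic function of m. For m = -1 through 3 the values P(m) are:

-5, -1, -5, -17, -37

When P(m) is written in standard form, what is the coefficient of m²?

-4

First differences: 4, -4, -12, -20. Second differences: -8, -8, -8.
Level-2 differences are constant, so P has degree 2.
Fitting a degree-2 polynomial gives P(m) = -4m² - 1.
The coefficient of m² is -4.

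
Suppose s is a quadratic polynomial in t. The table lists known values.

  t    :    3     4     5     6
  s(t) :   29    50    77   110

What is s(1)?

Write s(t) = at² + bt + c; the 4 given values yield a linear system in the 3 coefficients.
Solving, s(t) = 3t² + 2.
Then s(1) = 5.

5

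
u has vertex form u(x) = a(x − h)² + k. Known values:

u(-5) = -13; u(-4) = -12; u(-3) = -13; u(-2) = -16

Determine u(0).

-28

First differences 1, -1, -3; second difference -2 = 2a, so a = -1.
Expanding, the x-coefficient is −2ah = 2h; matching it to the data gives h = -4, and then k = -12.
So u(x) = -1(x + 4)² − 12.
u(0) = -1·4² − 12 = -28.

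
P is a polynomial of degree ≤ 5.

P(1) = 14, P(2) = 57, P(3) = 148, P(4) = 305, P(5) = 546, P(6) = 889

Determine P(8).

1953

First differences: 43, 91, 157, 241, 343. Second differences: 48, 66, 84, 102. Third differences: 18, 18, 18.
Level-3 differences are constant, so P has degree 3.
Fitting a degree-3 polynomial gives P(k) = 3k³ + 6k² + 4k + 1.
Then P(8) = 1953.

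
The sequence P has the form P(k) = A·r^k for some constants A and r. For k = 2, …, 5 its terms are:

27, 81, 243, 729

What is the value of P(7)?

Consecutive ratio: 81/27 = 3, and 243/81 = 3, so r = 3.
Then A·3^2 = 27 gives A = 3, and P(k) = 3·3^k.
P(7) = 3·3^7 = 6561.

6561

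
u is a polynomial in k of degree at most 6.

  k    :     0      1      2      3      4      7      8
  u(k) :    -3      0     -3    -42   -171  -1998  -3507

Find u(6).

Write u(k) = ak^6 + bk^5 + ck^4 + dk³ + ek² + pk + q; the 7 given values yield a linear system in the 7 coefficients.
Solving, the top 2 coefficients vanish, and u(k) = -k^4 + k³ + k² + 2k - 3.
Then u(6) = -1035.

-1035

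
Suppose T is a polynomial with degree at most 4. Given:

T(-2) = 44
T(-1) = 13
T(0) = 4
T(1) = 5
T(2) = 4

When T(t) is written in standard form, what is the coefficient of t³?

First differences: -31, -9, 1, -1. Second differences: 22, 10, -2. Third differences: -12, -12.
Level-3 differences are constant, so T has degree 3.
Fitting a degree-3 polynomial gives T(t) = -2t³ + 5t² - 2t + 4.
The coefficient of t³ is -2.

-2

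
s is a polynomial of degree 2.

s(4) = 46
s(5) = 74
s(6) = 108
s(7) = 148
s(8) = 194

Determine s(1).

-2

Write s(n) = an² + bn + c; the 5 given values yield a linear system in the 3 coefficients.
Solving, s(n) = 3n² + n - 6.
Then s(1) = -2.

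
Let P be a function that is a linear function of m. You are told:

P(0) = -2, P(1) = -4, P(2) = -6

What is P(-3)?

First differences: -2, -2.
Level-1 differences are constant, so P has degree 1.
Fitting a degree-1 polynomial gives P(m) = -2m - 2.
Then P(-3) = 4.

4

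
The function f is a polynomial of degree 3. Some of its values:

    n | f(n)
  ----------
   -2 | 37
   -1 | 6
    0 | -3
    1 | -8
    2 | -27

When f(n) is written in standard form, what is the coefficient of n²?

First differences: -31, -9, -5, -19. Second differences: 22, 4, -14. Third differences: -18, -18.
Level-3 differences are constant, so f has degree 3.
Fitting a degree-3 polynomial gives f(n) = -3n³ + 2n² - 4n - 3.
The coefficient of n² is 2.

2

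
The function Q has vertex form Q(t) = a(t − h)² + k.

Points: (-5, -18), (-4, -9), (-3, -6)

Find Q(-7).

-54

First differences 9, 3; second difference -6 = 2a, so a = -3.
Expanding, the t-coefficient is −2ah = 6h; matching it to the data gives h = -3, and then k = -6.
So Q(t) = -3(t + 3)² − 6.
Q(-7) = -3·(-4)² − 6 = -54.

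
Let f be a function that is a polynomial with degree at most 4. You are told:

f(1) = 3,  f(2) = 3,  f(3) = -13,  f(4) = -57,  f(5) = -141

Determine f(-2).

First differences: 0, -16, -44, -84. Second differences: -16, -28, -40. Third differences: -12, -12.
Level-3 differences are constant, so f has degree 3.
Fitting a degree-3 polynomial gives f(x) = -2x³ + 4x² + 2x - 1.
Then f(-2) = 27.

27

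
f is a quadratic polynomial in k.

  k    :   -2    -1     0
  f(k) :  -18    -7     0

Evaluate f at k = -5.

Write f(k) = ak² + bk + c; the 3 given values yield a linear system in the 3 coefficients.
Solving, f(k) = -2k² + 5k.
Then f(-5) = -75.

-75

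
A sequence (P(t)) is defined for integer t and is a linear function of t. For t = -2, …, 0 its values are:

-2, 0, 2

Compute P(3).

8

First differences: 2, 2.
Level-1 differences are constant, so P has degree 1.
Fitting a degree-1 polynomial gives P(t) = 2t + 2.
Then P(3) = 8.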